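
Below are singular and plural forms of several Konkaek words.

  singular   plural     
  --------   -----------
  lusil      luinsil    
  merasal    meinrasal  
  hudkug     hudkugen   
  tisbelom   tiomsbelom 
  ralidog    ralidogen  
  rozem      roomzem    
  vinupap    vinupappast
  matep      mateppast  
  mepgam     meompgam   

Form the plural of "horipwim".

hoomripwim

ralidog and tisbelom both have last vowel 'o' yet inflect differently (ralidogen, tiomsbelom), so the last vowel is not what conditions the rule; the final letter is.
"horipwim" ends in -m. The stems ending in -m (tisbelom → tiomsbelom, rozem → roomzem, mepgam → meompgam) insert -om- after the first vowel.
The other patterns: stems ending in -g add -en; stems ending in -p double the final consonant and add -ast; stems ending in -l insert -in- after the first vowel.
So horipwim → hoomripwim.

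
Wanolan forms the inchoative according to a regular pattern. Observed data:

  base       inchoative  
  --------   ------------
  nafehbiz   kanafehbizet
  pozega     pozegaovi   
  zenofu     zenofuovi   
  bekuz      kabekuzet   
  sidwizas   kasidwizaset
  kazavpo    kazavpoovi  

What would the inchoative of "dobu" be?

"dobu" ends in a vowel. The stems ending in a vowel (pozega → pozegaovi, kazavpo → kazavpoovi, zenofu → zenofuovi) add -ovi.
The other pattern: stems ending in a consonant add ka- … -et around the stem.
So dobu → dobuovi.

dobuovi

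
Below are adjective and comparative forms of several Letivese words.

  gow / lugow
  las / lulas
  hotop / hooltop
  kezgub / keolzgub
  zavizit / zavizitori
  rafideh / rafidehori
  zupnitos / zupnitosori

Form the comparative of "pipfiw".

"pipfiw" has 2 vowels. The stems with 2 vowels (hotop → hooltop, kezgub → keolzgub) insert -ol- after the first vowel.
The other patterns: stems with 1 vowel add the prefix lu-; stems with 3 vowels add -ori.
So pipfiw → piolpfiw.

piolpfiw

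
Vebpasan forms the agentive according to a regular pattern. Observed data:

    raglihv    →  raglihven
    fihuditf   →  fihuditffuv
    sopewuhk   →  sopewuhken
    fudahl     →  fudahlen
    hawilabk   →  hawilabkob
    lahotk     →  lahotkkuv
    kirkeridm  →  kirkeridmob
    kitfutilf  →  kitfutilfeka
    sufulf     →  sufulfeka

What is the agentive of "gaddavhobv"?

gaddavhobvob

kitfutilf and fihuditf both end in -f yet inflect differently (kitfutilfeka, fihuditffuv), so the final letter is not what conditions the rule; the second-to-last letter is.
"gaddavhobv" has second-to-last letter 'b'. The one such stem in the data (hawilabk → hawilabkob) adds -ob, so the same rule applies.
The other patterns: stems whose second-to-last letter is 'l' add -eka; stems whose second-to-last letter is 'h' add -en; stems whose second-to-last letter is 't' double the final consonant and add -uv.
So gaddavhobv → gaddavhobvob.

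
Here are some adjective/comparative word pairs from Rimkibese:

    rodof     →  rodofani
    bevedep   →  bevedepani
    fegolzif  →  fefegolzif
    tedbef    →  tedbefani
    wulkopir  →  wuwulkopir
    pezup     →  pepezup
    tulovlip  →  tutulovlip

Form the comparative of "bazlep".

bazlepani

bevedep and tulovlip both end in -p yet inflect differently (bevedepani, tutulovlip), so the final letter is not what conditions the rule; the last vowel is.
"bazlep" has last vowel 'e'. The stems whose last vowel is 'e' (bevedep → bevedepani, tedbef → tedbefani) add -ani.
So bazlep → bazlepani.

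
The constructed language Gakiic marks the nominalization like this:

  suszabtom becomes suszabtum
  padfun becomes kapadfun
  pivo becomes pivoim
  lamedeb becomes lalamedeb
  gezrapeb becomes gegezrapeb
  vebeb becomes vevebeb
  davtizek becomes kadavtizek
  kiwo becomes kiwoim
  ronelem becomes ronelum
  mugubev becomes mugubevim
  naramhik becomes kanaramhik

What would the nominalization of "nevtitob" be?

"nevtitob" ends in -b. The stems ending in -b (gezrapeb → gegezrapeb, lamedeb → lalamedeb, vebeb → vevebeb) repeat the first consonant+vowel as a prefix.
The other patterns: stems ending in -o or -v add -im; stems ending in -m change the last vowel to 'u'; stems ending in -k or -n add the prefix ka-.
So nevtitob → nenevtitob.

nenevtitob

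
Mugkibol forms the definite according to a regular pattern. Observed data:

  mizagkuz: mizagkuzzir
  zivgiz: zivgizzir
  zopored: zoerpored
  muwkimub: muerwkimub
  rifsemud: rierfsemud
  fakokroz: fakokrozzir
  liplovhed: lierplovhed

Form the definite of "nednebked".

"nednebked" ends in -d. The stems ending in -d (zopored → zoerpored, rifsemud → rierfsemud, liplovhed → lierplovhed) insert -er- after the first vowel.
So nednebked → neerdnebked.

neerdnebked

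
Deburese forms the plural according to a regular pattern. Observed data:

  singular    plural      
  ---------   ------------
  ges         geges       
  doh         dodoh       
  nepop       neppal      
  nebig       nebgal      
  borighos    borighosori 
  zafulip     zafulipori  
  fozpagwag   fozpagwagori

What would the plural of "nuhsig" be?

nuhsgal

ges and borighos both end in -s yet inflect differently (geges, borighosori), so the final letter is not what conditions the rule; the number of vowels is.
"nuhsig" has 2 vowels. The stems with 2 vowels (nepop → neppal, nebig → nebgal) delete the last vowel and add -al.
The other patterns: stems with 1 vowel repeat the first consonant+vowel as a prefix; stems with 3 vowels add -ori.
So nuhsig → nuhsgal.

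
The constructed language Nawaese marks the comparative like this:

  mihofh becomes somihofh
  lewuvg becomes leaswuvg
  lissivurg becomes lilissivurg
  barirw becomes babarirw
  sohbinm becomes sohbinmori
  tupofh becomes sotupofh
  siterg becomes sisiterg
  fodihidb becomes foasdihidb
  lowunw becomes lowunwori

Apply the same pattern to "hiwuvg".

hiaswuvg

lewuvg and siterg both end in -g yet inflect differently (leaswuvg, sisiterg), so the final letter is not what conditions the rule; the second-to-last letter is.
"hiwuvg" has second-to-last letter 'v'. The one such stem in the data (lewuvg → leaswuvg) inserts -as- after the first vowel (as does fodihidb), so the same rule applies.
The other patterns: stems whose second-to-last letter is 'n' add -ori; stems whose second-to-last letter is 'f' add the prefix so-; stems whose second-to-last letter is 'r' repeat the first consonant+vowel as a prefix.
So hiwuvg → hiaswuvg.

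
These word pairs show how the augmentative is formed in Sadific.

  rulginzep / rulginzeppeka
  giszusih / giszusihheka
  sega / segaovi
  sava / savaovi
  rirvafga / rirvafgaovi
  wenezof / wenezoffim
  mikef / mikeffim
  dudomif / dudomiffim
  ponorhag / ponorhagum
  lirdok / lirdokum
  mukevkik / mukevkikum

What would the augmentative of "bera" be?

rulginzep and mikef both have last vowel 'e' yet inflect differently (rulginzeppeka, mikeffim), so the last vowel is not what conditions the rule; the final letter is.
"bera" ends in -a. The stems ending in -a (sega → segaovi, sava → savaovi, rirvafga → rirvafgaovi) add -ovi.
The other patterns: stems ending in -h or -p double the final consonant and add -eka; stems ending in -f double the final consonant and add -im; stems ending in -g or -k add -um.
So bera → beraovi.

beraovi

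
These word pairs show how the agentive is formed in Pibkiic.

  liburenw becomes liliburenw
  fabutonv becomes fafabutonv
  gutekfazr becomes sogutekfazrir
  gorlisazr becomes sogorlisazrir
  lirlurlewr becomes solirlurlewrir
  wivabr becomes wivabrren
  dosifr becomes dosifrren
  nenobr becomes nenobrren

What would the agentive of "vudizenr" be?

gutekfazr and wivabr both end in -r yet inflect differently (sogutekfazrir, wivabrren), so the final letter is not what conditions the rule; the second-to-last letter is.
"vudizenr" has second-to-last letter 'n'. The stems whose second-to-last letter is 'n' (liburenw → liliburenw, fabutonv → fafabutonv) repeat the first consonant+vowel as a prefix.
So vudizenr → vuvudizenr.

vuvudizenr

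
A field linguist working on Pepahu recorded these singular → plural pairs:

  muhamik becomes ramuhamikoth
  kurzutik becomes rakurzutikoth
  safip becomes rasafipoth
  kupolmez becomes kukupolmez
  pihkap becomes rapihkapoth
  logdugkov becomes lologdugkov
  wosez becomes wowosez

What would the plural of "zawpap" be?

razawpapoth

kupolmez and kurzutik both begin with k- yet inflect differently (kukupolmez, rakurzutikoth), so the first letter is not what conditions the rule; the final letter is.
"zawpap" ends in -p. The stems ending in -p (pihkap → rapihkapoth, safip → rasafipoth) add ra- … -oth around the stem.
The other pattern: stems ending in -v or -z repeat the first consonant+vowel as a prefix.
So zawpap → razawpapoth.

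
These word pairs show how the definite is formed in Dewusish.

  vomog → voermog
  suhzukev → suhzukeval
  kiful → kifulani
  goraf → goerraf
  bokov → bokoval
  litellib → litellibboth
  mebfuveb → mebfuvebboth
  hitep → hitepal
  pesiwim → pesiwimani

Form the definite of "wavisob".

litellib and pesiwim both have last vowel 'i' yet inflect differently (litellibboth, pesiwimani), so the last vowel is not what conditions the rule; the final letter is.
"wavisob" ends in -b. The stems ending in -b (litellib → litellibboth, mebfuveb → mebfuvebboth) double the final consonant and add -oth.
So wavisob → wavisobboth.

wavisobboth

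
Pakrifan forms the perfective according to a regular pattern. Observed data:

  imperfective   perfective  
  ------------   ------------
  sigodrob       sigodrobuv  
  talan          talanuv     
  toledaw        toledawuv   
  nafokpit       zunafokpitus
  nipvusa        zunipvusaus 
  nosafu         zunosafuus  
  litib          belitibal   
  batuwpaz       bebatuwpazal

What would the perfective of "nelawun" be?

zunelawunus

sigodrob and litib both end in -b yet inflect differently (sigodrobuv, belitibal), so the final letter is not what conditions the rule; the first letter is.
"nelawun" begins with n-. The stems beginning with n- (nafokpit → zunafokpitus, nipvusa → zunipvusaus, nosafu → zunosafuus) add zu- … -us around the stem.
The other patterns: stems beginning with s- or t- add -uv; stems beginning with b- or l- add be- … -al around the stem.
So nelawun → zunelawunus.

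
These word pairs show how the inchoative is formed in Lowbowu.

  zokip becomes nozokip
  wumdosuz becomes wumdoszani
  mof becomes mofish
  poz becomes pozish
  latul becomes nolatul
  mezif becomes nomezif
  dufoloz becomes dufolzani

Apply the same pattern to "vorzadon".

mof and mezif both end in -f yet inflect differently (mofish, nomezif), so the final letter is not what conditions the rule; the number of vowels is.
"vorzadon" has 3 vowels. The stems with 3 vowels (dufoloz → dufolzani, wumdosuz → wumdoszani) delete the last vowel and add -ani.
The other patterns: stems with 1 vowel add -ish; stems with 2 vowels add the prefix no-.
So vorzadon → vorzadnani.

vorzadnani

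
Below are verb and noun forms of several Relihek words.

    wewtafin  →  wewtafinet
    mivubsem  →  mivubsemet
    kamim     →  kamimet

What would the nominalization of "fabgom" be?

Every pair shown (wewtafin → wewtafinet, mivubsem → mivubsemet, kamim → kamimet) follows the same rule: add -et.
So fabgom → fabgomet.

fabgomet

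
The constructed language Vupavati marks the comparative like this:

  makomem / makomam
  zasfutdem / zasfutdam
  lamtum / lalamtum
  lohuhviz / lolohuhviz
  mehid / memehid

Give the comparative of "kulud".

makomem and lamtum both end in -m yet inflect differently (makomam, lalamtum), so the final letter is not what conditions the rule; the last vowel is.
"kulud" has last vowel 'u'. The one such stem in the data (lamtum → lalamtum) repeats the first consonant+vowel as a prefix (as do lohuhviz, mehid), so the same rule applies.
The other pattern: stems whose last vowel is 'e' change the last vowel to 'a'.
So kulud → kukulud.

kukulud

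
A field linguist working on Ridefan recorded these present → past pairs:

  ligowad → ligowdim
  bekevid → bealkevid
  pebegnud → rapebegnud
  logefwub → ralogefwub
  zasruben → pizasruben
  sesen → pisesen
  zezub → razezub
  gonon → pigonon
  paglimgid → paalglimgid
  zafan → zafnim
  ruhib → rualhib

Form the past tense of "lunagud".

pebegnud and paglimgid both end in -d yet inflect differently (rapebegnud, paalglimgid), so the final letter is not what conditions the rule; the last vowel is.
"lunagud" has last vowel 'u'. The stems whose last vowel is 'u' (logefwub → ralogefwub, pebegnud → rapebegnud, zezub → razezub) add the prefix ra-.
So lunagud → ralunagud.

ralunagud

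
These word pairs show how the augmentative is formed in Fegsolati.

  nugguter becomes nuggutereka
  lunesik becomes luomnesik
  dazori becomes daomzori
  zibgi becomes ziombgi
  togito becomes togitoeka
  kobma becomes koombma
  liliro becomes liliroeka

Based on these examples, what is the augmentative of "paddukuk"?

paomddukuk

liliro and lunesik both begin with l- yet inflect differently (liliroeka, luomnesik), so the first letter is not what conditions the rule; the final letter is.
"paddukuk" ends in -k. The one such stem in the data (lunesik → luomnesik) inserts -om- after the first vowel (as do zibgi, dazori), so the same rule applies.
The other pattern: stems ending in -o or -r add -eka.
So paddukuk → paomddukuk.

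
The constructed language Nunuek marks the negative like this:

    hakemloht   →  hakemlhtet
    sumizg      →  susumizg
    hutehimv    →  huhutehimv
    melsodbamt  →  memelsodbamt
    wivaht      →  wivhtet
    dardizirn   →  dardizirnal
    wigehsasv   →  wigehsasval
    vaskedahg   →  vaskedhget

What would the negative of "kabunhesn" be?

"kabunhesn" has second-to-last letter 's'. The one such stem in the data (wigehsasv → wigehsasval) adds -al, so the same rule applies.
The other patterns: stems whose second-to-last letter is 'h' delete the last vowel and add -et; stems whose second-to-last letter is 'm' or 'z' repeat the first consonant+vowel as a prefix.
So kabunhesn → kabunhesnal.

kabunhesnal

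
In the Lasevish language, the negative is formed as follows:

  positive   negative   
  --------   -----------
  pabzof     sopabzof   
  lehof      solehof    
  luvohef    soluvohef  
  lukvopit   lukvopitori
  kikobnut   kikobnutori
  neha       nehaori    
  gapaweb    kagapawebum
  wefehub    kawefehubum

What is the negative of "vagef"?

kikobnut and wefehub both have last vowel 'u' yet inflect differently (kikobnutori, kawefehubum), so the last vowel is not what conditions the rule; the final letter is.
"vagef" ends in -f. The stems ending in -f (luvohef → soluvohef, pabzof → sopabzof, lehof → solehof) add the prefix so-.
So vagef → sovagef.

sovagef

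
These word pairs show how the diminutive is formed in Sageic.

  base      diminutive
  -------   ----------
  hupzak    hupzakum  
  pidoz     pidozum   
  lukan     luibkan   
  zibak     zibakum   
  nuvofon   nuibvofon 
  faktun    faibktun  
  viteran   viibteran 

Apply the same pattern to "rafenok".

viteran and hupzak both have last vowel 'a' yet inflect differently (viibteran, hupzakum), so the last vowel is not what conditions the rule; the final letter is.
"rafenok" ends in -k. The stems ending in -k (hupzak → hupzakum, zibak → zibakum) add -um.
The other pattern: stems ending in -n insert -ib- after the first vowel.
So rafenok → rafenokum.

rafenokum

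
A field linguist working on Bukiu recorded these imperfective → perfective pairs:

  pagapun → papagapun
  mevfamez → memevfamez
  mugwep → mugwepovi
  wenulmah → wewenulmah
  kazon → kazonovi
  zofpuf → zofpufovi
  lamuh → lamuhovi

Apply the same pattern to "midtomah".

mimidtomah

wenulmah and lamuh both end in -h yet inflect differently (wewenulmah, lamuhovi), so the final letter is not what conditions the rule; the number of vowels is.
"midtomah" has 3 vowels. The stems with 3 vowels (pagapun → papagapun, wenulmah → wewenulmah, mevfamez → memevfamez) repeat the first consonant+vowel as a prefix.
The other pattern: stems with 2 vowels add -ovi.
So midtomah → mimidtomah.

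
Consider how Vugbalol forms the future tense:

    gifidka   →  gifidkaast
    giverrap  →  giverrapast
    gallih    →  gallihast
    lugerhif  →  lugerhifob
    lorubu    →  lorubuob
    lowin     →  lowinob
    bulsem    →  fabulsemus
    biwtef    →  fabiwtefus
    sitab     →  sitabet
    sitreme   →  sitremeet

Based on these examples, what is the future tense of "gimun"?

gimunast

lugerhif and biwtef both end in -f yet inflect differently (lugerhifob, fabiwtefus), so the final letter is not what conditions the rule; the first letter is.
"gimun" begins with g-. The stems beginning with g- (gifidka → gifidkaast, giverrap → giverrapast, gallih → gallihast) add -ast.
The other patterns: stems beginning with l- add -ob; stems beginning with b- add fa- … -us around the stem; stems beginning with s- add -et.
So gimun → gimunast.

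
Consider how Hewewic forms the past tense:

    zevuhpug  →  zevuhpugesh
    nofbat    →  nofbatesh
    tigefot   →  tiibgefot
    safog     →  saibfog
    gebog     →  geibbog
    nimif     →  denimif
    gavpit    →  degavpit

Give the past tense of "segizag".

segizagesh

nofbat and tigefot both end in -t yet inflect differently (nofbatesh, tiibgefot), so the final letter is not what conditions the rule; the last vowel is.
"segizag" has last vowel 'a'. The one such stem in the data (nofbat → nofbatesh) adds -esh, so the same rule applies.
The other patterns: stems whose last vowel is 'o' insert -ib- after the first vowel; stems whose last vowel is 'i' add the prefix de-.
So segizag → segizagesh.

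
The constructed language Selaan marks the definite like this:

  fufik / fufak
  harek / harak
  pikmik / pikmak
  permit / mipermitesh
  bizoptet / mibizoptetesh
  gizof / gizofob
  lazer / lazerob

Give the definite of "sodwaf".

sodwafob

fufik and permit both have last vowel 'i' yet inflect differently (fufak, mipermitesh), so the last vowel is not what conditions the rule; the final letter is.
"sodwaf" ends in -f. The one such stem in the data (gizof → gizofob) adds -ob, so the same rule applies.
So sodwaf → sodwafob.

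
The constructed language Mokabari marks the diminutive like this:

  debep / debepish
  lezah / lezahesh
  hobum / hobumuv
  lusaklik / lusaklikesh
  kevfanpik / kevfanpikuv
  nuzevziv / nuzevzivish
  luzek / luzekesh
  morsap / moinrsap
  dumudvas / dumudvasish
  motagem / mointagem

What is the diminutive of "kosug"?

kosuguv

"kosug" begins with k-. The one such stem in the data (kevfanpik → kevfanpikuv) adds -uv, so the same rule applies.
The other patterns: stems beginning with l- add -esh; stems beginning with m- insert -in- after the first vowel; stems beginning with d- or n- add -ish.
So kosug → kosuguv.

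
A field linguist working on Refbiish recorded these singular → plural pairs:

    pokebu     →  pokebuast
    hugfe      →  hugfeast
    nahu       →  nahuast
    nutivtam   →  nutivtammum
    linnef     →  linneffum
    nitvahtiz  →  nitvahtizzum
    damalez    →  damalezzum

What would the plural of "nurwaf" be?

hugfe and linnef both have last vowel 'e' yet inflect differently (hugfeast, linneffum), so the last vowel is not what conditions the rule; whether the stem ends in a vowel or a consonant is.
"nurwaf" ends in a consonant. The stems ending in a consonant (nutivtam → nutivtammum, linnef → linneffum, nitvahtiz → nitvahtizzum) double the final consonant and add -um.
So nurwaf → nurwaffum.

nurwaffum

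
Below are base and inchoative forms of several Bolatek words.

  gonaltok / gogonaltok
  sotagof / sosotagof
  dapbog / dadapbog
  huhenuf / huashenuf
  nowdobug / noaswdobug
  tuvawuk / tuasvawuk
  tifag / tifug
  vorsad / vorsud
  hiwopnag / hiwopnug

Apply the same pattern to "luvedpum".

"luvedpum" has last vowel 'u'. The stems whose last vowel is 'u' (huhenuf → huashenuf, nowdobug → noaswdobug, tuvawuk → tuasvawuk) insert -as- after the first vowel.
So luvedpum → luasvedpum.

luasvedpum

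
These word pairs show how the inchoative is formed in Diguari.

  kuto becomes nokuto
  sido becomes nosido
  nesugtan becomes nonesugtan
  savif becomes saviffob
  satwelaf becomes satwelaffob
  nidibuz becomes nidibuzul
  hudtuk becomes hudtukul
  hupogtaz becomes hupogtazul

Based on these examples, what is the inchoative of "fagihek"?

nesugtan and satwelaf both have last vowel 'a' yet inflect differently (nonesugtan, satwelaffob), so the last vowel is not what conditions the rule; the final letter is.
"fagihek" ends in -k. The one such stem in the data (hudtuk → hudtukul) adds -ul, so the same rule applies.
The other patterns: stems ending in -n or -o add the prefix no-; stems ending in -f double the final consonant and add -ob.
So fagihek → fagihekul.

fagihekul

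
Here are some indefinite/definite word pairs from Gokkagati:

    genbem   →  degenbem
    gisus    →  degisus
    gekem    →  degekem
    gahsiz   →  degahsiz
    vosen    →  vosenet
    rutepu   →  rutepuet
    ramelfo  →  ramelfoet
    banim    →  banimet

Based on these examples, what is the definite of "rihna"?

genbem and banim both end in -m yet inflect differently (degenbem, banimet), so the final letter is not what conditions the rule; the first letter is.
"rihna" begins with r-. The stems beginning with r- (rutepu → rutepuet, ramelfo → ramelfoet) add -et.
So rihna → rihnaet.

rihnaet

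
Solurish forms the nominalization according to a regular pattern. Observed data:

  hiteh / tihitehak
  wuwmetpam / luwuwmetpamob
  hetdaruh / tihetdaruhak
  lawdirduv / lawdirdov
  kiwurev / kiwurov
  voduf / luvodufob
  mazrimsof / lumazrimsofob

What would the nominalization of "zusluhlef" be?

kiwurev and hiteh both have last vowel 'e' yet inflect differently (kiwurov, tihitehak), so the last vowel is not what conditions the rule; the final letter is.
"zusluhlef" ends in -f. The stems ending in -f (mazrimsof → lumazrimsofob, voduf → luvodufob) add lu- … -ob around the stem.
So zusluhlef → luzusluhlefob.

luzusluhlefob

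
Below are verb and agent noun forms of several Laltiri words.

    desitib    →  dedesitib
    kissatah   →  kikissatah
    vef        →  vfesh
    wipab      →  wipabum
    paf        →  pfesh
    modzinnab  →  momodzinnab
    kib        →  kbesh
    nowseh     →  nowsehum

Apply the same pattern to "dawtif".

dawtifum

kib and wipab both end in -b yet inflect differently (kbesh, wipabum), so the final letter is not what conditions the rule; the number of vowels is.
"dawtif" has 2 vowels. The stems with 2 vowels (wipab → wipabum, nowseh → nowsehum) add -um.
The other patterns: stems with 1 vowel delete the last vowel and add -esh; stems with 3 vowels repeat the first consonant+vowel as a prefix.
So dawtif → dawtifum.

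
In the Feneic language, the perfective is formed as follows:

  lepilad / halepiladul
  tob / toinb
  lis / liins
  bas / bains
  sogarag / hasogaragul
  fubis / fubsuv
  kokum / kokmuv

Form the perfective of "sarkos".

lis and fubis both end in -s yet inflect differently (liins, fubsuv), so the final letter is not what conditions the rule; the number of vowels is.
"sarkos" has 2 vowels. The stems with 2 vowels (fubis → fubsuv, kokum → kokmuv) delete the last vowel and add -uv.
So sarkos → sarksuv.

sarksuv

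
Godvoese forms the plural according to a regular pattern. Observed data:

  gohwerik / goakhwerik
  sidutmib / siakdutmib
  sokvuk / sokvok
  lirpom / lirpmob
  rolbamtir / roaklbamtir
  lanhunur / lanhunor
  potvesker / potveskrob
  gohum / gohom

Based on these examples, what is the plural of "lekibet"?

lekibtob

gohwerik and sokvuk both end in -k yet inflect differently (goakhwerik, sokvok), so the final letter is not what conditions the rule; the last vowel is.
"lekibet" has last vowel 'e'. The one such stem in the data (potvesker → potveskrob) deletes the last vowel and adds -ob (as does lirpom), so the same rule applies.
The other patterns: stems whose last vowel is 'i' insert -ak- after the first vowel; stems whose last vowel is 'u' change the last vowel to 'o'.
So lekibet → lekibtob.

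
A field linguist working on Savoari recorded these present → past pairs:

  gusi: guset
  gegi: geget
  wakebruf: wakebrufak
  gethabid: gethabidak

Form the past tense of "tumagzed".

tumagzedak

"tumagzed" ends in a consonant. The stems ending in a consonant (wakebruf → wakebrufak, gethabid → gethabidak) add -ak.
The other pattern: stems ending in a vowel drop the final letter and add -et.
So tumagzed → tumagzedak.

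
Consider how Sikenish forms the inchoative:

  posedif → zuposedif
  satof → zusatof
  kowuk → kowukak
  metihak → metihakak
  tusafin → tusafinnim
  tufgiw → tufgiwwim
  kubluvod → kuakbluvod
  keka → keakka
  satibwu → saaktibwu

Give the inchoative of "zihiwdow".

posedif and tusafin both have last vowel 'i' yet inflect differently (zuposedif, tusafinnim), so the last vowel is not what conditions the rule; the final letter is.
"zihiwdow" ends in -w. The one such stem in the data (tufgiw → tufgiwwim) doubles the final consonant and adds -im (as does tusafin), so the same rule applies.
So zihiwdow → zihiwdowwim.

zihiwdowwim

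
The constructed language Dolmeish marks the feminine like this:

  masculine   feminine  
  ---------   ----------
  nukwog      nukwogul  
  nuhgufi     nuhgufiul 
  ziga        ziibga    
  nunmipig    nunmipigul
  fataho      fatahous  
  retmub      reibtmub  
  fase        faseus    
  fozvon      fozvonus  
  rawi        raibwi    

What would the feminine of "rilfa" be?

nuhgufi and rawi both end in -i yet inflect differently (nuhgufiul, raibwi), so the final letter is not what conditions the rule; the first letter is.
"rilfa" begins with r-. The stems beginning with r- (rawi → raibwi, retmub → reibtmub) insert -ib- after the first vowel.
The other patterns: stems beginning with n- add -ul; stems beginning with f- add -us.
So rilfa → riiblfa.

riiblfa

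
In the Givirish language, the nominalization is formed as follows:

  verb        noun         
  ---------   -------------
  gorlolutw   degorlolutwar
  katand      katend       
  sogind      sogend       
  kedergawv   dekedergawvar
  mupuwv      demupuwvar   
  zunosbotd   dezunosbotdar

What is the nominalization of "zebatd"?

zunosbotd and katand both end in -d yet inflect differently (dezunosbotdar, katend), so the final letter is not what conditions the rule; the second-to-last letter is.
"zebatd" has second-to-last letter 't'. The stems whose second-to-last letter is 't' (gorlolutw → degorlolutwar, zunosbotd → dezunosbotdar) add de- … -ar around the stem.
The other pattern: stems whose second-to-last letter is 'n' change the last vowel to 'e'.
So zebatd → dezebatdar.

dezebatdar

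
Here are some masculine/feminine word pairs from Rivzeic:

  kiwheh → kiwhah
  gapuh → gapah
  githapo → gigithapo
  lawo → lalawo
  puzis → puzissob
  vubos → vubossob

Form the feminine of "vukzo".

vuvukzo

githapo and vubos both have last vowel 'o' yet inflect differently (gigithapo, vubossob), so the last vowel is not what conditions the rule; the final letter is.
"vukzo" ends in -o. The stems ending in -o (githapo → gigithapo, lawo → lalawo) repeat the first consonant+vowel as a prefix.
So vukzo → vuvukzo.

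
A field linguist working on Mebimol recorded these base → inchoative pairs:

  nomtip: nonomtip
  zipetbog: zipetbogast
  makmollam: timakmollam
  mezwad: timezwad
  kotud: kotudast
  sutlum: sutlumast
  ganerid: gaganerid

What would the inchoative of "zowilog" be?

zowilogast

ganerid and mezwad both end in -d yet inflect differently (gaganerid, timezwad), so the final letter is not what conditions the rule; the last vowel is.
"zowilog" has last vowel 'o'. The one such stem in the data (zipetbog → zipetbogast) adds -ast, so the same rule applies.
So zowilog → zowilogast.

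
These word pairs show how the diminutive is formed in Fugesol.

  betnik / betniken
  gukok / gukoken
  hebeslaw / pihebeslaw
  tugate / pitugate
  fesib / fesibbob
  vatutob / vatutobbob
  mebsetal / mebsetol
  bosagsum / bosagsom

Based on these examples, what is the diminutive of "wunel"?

"wunel" ends in -l. The one such stem in the data (mebsetal → mebsetol) changes the last vowel to 'o' (as does bosagsum), so the same rule applies.
The other patterns: stems ending in -k add -en; stems ending in -e or -w add the prefix pi-; stems ending in -b double the final consonant and add -ob.
So wunel → wunol.

wunol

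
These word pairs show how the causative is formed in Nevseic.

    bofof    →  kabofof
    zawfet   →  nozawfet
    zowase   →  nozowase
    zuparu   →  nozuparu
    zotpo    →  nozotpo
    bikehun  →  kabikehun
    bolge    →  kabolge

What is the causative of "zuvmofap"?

nozuvmofap

zowase and bolge both end in -e yet inflect differently (nozowase, kabolge), so the final letter is not what conditions the rule; the first letter is.
"zuvmofap" begins with z-. The stems beginning with z- (zowase → nozowase, zotpo → nozotpo, zuparu → nozuparu) add the prefix no-.
So zuvmofap → nozuvmofap.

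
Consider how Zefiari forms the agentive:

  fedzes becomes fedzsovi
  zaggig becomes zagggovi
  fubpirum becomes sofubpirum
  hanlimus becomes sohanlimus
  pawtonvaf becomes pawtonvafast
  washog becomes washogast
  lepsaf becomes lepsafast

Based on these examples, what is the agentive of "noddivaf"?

fedzes and hanlimus both end in -s yet inflect differently (fedzsovi, sohanlimus), so the final letter is not what conditions the rule; the last vowel is.
"noddivaf" has last vowel 'a'. The stems whose last vowel is 'a' (pawtonvaf → pawtonvafast, lepsaf → lepsafast) add -ast.
The other patterns: stems whose last vowel is 'e' or 'i' delete the last vowel and add -ovi; stems whose last vowel is 'u' add the prefix so-.
So noddivaf → noddivafast.

noddivafast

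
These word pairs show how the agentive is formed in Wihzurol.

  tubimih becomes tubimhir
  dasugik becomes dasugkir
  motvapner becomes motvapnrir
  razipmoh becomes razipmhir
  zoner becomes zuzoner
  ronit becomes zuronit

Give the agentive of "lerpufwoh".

lerpufwhir

"lerpufwoh" has 3 vowels. The stems with 3 vowels (razipmoh → razipmhir, motvapner → motvapnrir, tubimih → tubimhir) delete the last vowel and add -ir.
The other pattern: stems with 2 vowels add the prefix zu-.
So lerpufwoh → lerpufwhir.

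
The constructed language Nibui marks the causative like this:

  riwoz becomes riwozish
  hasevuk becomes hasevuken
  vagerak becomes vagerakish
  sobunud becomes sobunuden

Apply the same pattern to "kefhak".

hasevuk and vagerak both end in -k yet inflect differently (hasevuken, vagerakish), so the final letter is not what conditions the rule; the last vowel is.
"kefhak" has last vowel 'a'. The one such stem in the data (vagerak → vagerakish) adds -ish, so the same rule applies.
The other pattern: stems whose last vowel is 'u' add -en.
So kefhak → kefhakish.

kefhakish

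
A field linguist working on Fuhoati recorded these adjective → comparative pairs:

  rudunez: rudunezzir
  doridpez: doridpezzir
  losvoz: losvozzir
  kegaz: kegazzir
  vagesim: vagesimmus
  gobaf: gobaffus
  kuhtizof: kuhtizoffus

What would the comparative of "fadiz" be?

fadizzir

kegaz and gobaf both have last vowel 'a' yet inflect differently (kegazzir, gobaffus), so the last vowel is not what conditions the rule; the final letter is.
"fadiz" ends in -z. The stems ending in -z (rudunez → rudunezzir, doridpez → doridpezzir, losvoz → losvozzir) double the final consonant and add -ir.
So fadiz → fadizzir.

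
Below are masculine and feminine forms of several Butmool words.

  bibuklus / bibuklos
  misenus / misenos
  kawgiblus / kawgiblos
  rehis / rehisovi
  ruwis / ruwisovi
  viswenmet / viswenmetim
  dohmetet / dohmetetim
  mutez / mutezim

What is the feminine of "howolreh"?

bibuklus and rehis both end in -s yet inflect differently (bibuklos, rehisovi), so the final letter is not what conditions the rule; the last vowel is.
"howolreh" has last vowel 'e'. The stems whose last vowel is 'e' (viswenmet → viswenmetim, dohmetet → dohmetetim, mutez → mutezim) add -im.
So howolreh → howolrehim.

howolrehim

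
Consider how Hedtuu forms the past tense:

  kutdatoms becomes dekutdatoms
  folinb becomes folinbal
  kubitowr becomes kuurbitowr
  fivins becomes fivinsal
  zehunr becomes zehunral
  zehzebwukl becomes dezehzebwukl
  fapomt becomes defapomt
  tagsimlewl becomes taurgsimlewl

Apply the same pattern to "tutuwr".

tuurtuwr

"tutuwr" has second-to-last letter 'w'. The stems whose second-to-last letter is 'w' (kubitowr → kuurbitowr, tagsimlewl → taurgsimlewl) insert -ur- after the first vowel.
The other patterns: stems whose second-to-last letter is 'n' add -al; stems whose second-to-last letter is 'k' or 'm' add the prefix de-.
So tutuwr → tuurtuwr.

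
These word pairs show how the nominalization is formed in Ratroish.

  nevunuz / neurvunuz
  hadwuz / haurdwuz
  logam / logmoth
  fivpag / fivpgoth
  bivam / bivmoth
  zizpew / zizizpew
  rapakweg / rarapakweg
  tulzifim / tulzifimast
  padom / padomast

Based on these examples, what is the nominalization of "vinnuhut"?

viurnnuhut

fivpag and rapakweg both end in -g yet inflect differently (fivpgoth, rarapakweg), so the final letter is not what conditions the rule; the last vowel is.
"vinnuhut" has last vowel 'u'. The stems whose last vowel is 'u' (nevunuz → neurvunuz, hadwuz → haurdwuz) insert -ur- after the first vowel.
The other patterns: stems whose last vowel is 'a' delete the last vowel and add -oth; stems whose last vowel is 'e' repeat the first consonant+vowel as a prefix; stems whose last vowel is 'i' or 'o' add -ast.
So vinnuhut → viurnnuhut.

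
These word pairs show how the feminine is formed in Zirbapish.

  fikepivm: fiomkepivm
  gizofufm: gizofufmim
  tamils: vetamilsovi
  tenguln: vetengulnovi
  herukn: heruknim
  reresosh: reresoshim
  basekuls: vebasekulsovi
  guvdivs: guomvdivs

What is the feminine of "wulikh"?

wulikhim

"wulikh" has second-to-last letter 'k'. The one such stem in the data (herukn → heruknim) adds -im, so the same rule applies.
So wulikh → wulikhim.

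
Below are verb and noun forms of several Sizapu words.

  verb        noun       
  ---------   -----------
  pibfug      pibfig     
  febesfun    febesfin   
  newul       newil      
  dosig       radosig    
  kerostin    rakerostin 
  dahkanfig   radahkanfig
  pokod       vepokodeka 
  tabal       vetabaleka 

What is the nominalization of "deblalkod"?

pibfug and dosig both end in -g yet inflect differently (pibfig, radosig), so the final letter is not what conditions the rule; the last vowel is.
"deblalkod" has last vowel 'o'. The one such stem in the data (pokod → vepokodeka) adds ve- … -eka around the stem, so the same rule applies.
So deblalkod → vedeblalkodeka.

vedeblalkodeka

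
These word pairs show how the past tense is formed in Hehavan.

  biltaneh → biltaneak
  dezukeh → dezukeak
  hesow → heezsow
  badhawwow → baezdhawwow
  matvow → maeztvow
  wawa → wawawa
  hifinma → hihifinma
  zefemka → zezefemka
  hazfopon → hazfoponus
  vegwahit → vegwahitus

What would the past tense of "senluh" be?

senluak

"senluh" ends in -h. The stems ending in -h (biltaneh → biltaneak, dezukeh → dezukeak) drop the final letter and add -ak.
The other patterns: stems ending in -w insert -ez- after the first vowel; stems ending in -a repeat the first consonant+vowel as a prefix; stems ending in -n or -t add -us.
So senluh → senluak.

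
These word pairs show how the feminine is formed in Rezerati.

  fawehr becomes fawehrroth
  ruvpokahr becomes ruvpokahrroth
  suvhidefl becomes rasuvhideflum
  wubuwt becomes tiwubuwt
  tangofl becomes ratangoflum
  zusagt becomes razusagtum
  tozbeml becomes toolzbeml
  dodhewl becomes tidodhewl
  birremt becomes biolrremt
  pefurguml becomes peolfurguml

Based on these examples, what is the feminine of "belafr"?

rabelafrum

dodhewl and pefurguml both end in -l yet inflect differently (tidodhewl, peolfurguml), so the final letter is not what conditions the rule; the second-to-last letter is.
"belafr" has second-to-last letter 'f'. The stems whose second-to-last letter is 'f' (suvhidefl → rasuvhideflum, tangofl → ratangoflum) add ra- … -um around the stem.
The other patterns: stems whose second-to-last letter is 'w' add the prefix ti-; stems whose second-to-last letter is 'h' double the final consonant and add -oth; stems whose second-to-last letter is 'm' insert -ol- after the first vowel.
So belafr → rabelafrum.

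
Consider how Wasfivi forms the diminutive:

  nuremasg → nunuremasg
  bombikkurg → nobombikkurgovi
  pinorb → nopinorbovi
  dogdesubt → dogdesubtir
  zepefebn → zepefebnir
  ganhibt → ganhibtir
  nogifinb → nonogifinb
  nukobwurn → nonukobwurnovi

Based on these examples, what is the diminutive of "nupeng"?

nunupeng

"nupeng" has second-to-last letter 'n'. The one such stem in the data (nogifinb → nonogifinb) repeats the first consonant+vowel as a prefix (as does nuremasg), so the same rule applies.
So nupeng → nunupeng.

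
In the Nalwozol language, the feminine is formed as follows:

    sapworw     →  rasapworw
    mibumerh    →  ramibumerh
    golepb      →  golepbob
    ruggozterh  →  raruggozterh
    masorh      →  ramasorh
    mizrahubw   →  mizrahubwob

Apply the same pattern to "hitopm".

sapworw and mizrahubw both end in -w yet inflect differently (rasapworw, mizrahubwob), so the final letter is not what conditions the rule; the second-to-last letter is.
"hitopm" has second-to-last letter 'p'. The one such stem in the data (golepb → golepbob) adds -ob, so the same rule applies.
The other pattern: stems whose second-to-last letter is 'r' add the prefix ra-.
So hitopm → hitopmob.

hitopmob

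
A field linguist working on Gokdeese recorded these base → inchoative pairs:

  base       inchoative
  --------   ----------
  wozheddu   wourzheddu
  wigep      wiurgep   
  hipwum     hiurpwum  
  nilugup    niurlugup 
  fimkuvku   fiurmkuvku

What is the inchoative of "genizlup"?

Every pair shown (wozheddu → wourzheddu, wigep → wiurgep, hipwum → hiurpwum, …) follows the same rule: insert -ur- after the first vowel.
So genizlup → geurnizlup.

geurnizlup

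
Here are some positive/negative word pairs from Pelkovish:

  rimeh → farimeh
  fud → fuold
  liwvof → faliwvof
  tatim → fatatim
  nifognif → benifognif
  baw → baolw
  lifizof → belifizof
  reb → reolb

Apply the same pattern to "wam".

"wam" has 1 vowel. The stems with 1 vowel (fud → fuold, reb → reolb, baw → baolw) insert -ol- after the first vowel.
The other patterns: stems with 2 vowels add the prefix fa-; stems with 3 vowels add the prefix be-.
So wam → waolm.

waolm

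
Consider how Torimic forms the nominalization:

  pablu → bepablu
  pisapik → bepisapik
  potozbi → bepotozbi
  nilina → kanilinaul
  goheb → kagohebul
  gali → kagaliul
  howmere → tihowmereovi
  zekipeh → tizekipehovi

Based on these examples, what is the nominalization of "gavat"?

potozbi and gali both end in -i yet inflect differently (bepotozbi, kagaliul), so the final letter is not what conditions the rule; the first letter is.
"gavat" begins with g-. The stems beginning with g- (goheb → kagohebul, gali → kagaliul) add ka- … -ul around the stem.
So gavat → kagavatul.

kagavatul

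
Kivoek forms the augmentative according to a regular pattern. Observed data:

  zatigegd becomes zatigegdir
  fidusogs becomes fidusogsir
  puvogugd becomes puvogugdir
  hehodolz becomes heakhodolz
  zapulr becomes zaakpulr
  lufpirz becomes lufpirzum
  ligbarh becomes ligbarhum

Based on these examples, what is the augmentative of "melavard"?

hehodolz and lufpirz both end in -z yet inflect differently (heakhodolz, lufpirzum), so the final letter is not what conditions the rule; the second-to-last letter is.
"melavard" has second-to-last letter 'r'. The stems whose second-to-last letter is 'r' (lufpirz → lufpirzum, ligbarh → ligbarhum) add -um.
The other patterns: stems whose second-to-last letter is 'g' add -ir; stems whose second-to-last letter is 'l' insert -ak- after the first vowel.
So melavard → melavardum.

melavardum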